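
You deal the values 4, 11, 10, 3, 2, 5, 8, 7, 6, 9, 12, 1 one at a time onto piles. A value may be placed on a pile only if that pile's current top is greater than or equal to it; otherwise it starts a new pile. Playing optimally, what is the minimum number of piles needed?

5

Place each on the leftmost legal pile:
4 → new pile 1 (tops now [4])
11 → new pile 2 (tops now [4, 11])
10 → pile 2 (tops now [4, 10])
3 → pile 1 (tops now [3, 10])
2 → pile 1 (tops now [2, 10])
5 → pile 2 (tops now [2, 5])
8 → new pile 3 (tops now [2, 5, 8])
7 → pile 3 (tops now [2, 5, 7])
6 → pile 3 (tops now [2, 5, 6])
9 → new pile 4 (tops now [2, 5, 6, 9])
12 → new pile 5 (tops now [2, 5, 6, 9, 12])
1 → pile 1 (tops now [1, 5, 6, 9, 12])
Five piles.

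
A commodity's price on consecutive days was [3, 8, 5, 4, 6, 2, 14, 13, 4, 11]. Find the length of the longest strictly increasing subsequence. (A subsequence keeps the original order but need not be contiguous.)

4

Let dp[i] be the length of the longest such subsequence ending at index i:
i:      1  2  3  4  5  6  7  8  9 10
a[i]:   3  8  5  4  6  2 14 13  4 11
dp:     1  2  2  2  3  1  4  4  2  4
Maximum dp value is 4.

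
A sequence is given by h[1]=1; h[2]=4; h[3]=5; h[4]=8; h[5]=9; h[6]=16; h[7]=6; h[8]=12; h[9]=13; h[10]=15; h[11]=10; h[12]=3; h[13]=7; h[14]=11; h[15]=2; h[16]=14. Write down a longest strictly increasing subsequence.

Patience tails give the LIS length; then backtrack through the dp parents:
1 → extends → [1]
4 → extends → [1, 4]
5 → extends → [1, 4, 5]
8 → extends → [1, 4, 5, 8]
9 → extends → [1, 4, 5, 8, 9]
16 → extends → [1, 4, 5, 8, 9, 16]
6 → replaces 8 → [1, 4, 5, 6, 9, 16]
12 → replaces 16 → [1, 4, 5, 6, 9, 12]
13 → extends → [1, 4, 5, 6, 9, 12, 13]
15 → extends → [1, 4, 5, 6, 9, 12, 13, 15]
10 → replaces 12 → [1, 4, 5, 6, 9, 10, 13, 15]
3 → replaces 4 → [1, 3, 5, 6, 9, 10, 13, 15]
7 → replaces 9 → [1, 3, 5, 6, 7, 10, 13, 15]
11 → replaces 13 → [1, 3, 5, 6, 7, 10, 11, 15]
2 → replaces 3 → [1, 2, 5, 6, 7, 10, 11, 15]
14 → replaces 15 → [1, 2, 5, 6, 7, 10, 11, 14]
Length 8; one witness is 1, 4, 5, 8, 9, 12, 13, 15.

1, 4, 5, 8, 9, 12, 13, 15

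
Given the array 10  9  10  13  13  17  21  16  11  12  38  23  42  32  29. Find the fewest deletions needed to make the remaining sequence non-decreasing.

Fewest deletions = n − (longest non-decreasing subsequence).
Patience tails:
10 → extends → [10]
9 → replaces 10 → [9]
10 → extends → [9, 10]
13 → extends → [9, 10, 13]
13 → extends → [9, 10, 13, 13]
17 → extends → [9, 10, 13, 13, 17]
21 → extends → [9, 10, 13, 13, 17, 21]
16 → replaces 17 → [9, 10, 13, 13, 16, 21]
11 → replaces 13 → [9, 10, 11, 13, 16, 21]
12 → replaces 13 → [9, 10, 11, 12, 16, 21]
38 → extends → [9, 10, 11, 12, 16, 21, 38]
23 → replaces 38 → [9, 10, 11, 12, 16, 21, 23]
42 → extends → [9, 10, 11, 12, 16, 21, 23, 42]
32 → replaces 42 → [9, 10, 11, 12, 16, 21, 23, 32]
29 → replaces 32 → [9, 10, 11, 12, 16, 21, 23, 29]
Longest non-decreasing subsequence has length 8, so deletions = 15 − 8 = 7.

7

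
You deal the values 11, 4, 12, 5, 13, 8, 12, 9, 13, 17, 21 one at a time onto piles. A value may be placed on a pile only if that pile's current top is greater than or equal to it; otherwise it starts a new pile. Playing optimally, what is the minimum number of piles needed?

Place each on the leftmost legal pile:
11 → new pile 1 (tops now [11])
4 → pile 1 (tops now [4])
12 → new pile 2 (tops now [4, 12])
5 → pile 2 (tops now [4, 5])
13 → new pile 3 (tops now [4, 5, 13])
8 → pile 3 (tops now [4, 5, 8])
12 → new pile 4 (tops now [4, 5, 8, 12])
9 → pile 4 (tops now [4, 5, 8, 9])
13 → new pile 5 (tops now [4, 5, 8, 9, 13])
17 → new pile 6 (tops now [4, 5, 8, 9, 13, 17])
21 → new pile 7 (tops now [4, 5, 8, 9, 13, 17, 21])
Seven piles.

7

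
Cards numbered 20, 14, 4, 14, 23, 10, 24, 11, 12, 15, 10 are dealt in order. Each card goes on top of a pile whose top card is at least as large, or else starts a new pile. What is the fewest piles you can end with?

5

Place each on the leftmost legal pile:
20 → new pile 1 (tops now [20])
14 → pile 1 (tops now [14])
4 → pile 1 (tops now [4])
14 → new pile 2 (tops now [4, 14])
23 → new pile 3 (tops now [4, 14, 23])
10 → pile 2 (tops now [4, 10, 23])
24 → new pile 4 (tops now [4, 10, 23, 24])
11 → pile 3 (tops now [4, 10, 11, 24])
12 → pile 4 (tops now [4, 10, 11, 12])
15 → new pile 5 (tops now [4, 10, 11, 12, 15])
10 → pile 2 (tops now [4, 10, 11, 12, 15])
Five piles.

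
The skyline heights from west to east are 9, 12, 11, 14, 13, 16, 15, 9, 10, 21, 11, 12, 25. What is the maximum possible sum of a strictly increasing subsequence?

97

Let S[i] be the best sum of a strictly increasing subsequence ending at i:
i:      1  2  3  4  5  6  7  8  9 10 11 12 13
a[i]:   9 12 11 14 13 16 15  9 10 21 11 12 25
S:      9 21 20 35 34 51 50  9 19 72 30 42 97
Maximum is 97 (e.g. 9 + 12 + 14 + 16 + 21 + 25).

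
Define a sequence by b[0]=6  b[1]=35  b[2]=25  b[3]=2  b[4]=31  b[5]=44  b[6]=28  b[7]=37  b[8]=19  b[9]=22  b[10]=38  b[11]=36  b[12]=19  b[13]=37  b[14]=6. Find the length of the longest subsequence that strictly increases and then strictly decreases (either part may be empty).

8

inc[i] = longest strictly increasing subsequence ending at i; dec[i] = longest strictly decreasing subsequence starting at i:
i:      0  1  2  3  4  5  6  7  8  9 10 11 12 13 14
b[i]:   6 35 25  2 31 44 28 37 19 22 38 36 19 37  6
inc:    1  2  2  1  3  4  3  4  2  3  5  4  2  5  2
dec:    2  6  4  1  5  5  4  4  2  3  4  3  2  2  1
Best peak at i=5 (value 44): inc=4, dec=5, length 4+5−1 = 8.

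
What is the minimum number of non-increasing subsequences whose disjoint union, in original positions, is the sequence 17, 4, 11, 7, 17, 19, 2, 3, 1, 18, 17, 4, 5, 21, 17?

5

The minimum number of non-increasing subsequences covering a sequence equals the length of its longest strictly increasing subsequence.
LIS length is 5 (e.g. 4, 11, 17, 19, 21), so 5 piles are needed.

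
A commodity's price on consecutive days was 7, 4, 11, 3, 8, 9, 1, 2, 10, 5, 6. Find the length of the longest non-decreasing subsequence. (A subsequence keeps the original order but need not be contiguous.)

4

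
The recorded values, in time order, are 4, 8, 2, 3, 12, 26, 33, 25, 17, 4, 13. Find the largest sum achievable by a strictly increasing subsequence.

83

Let S[i] be the best sum of a strictly increasing subsequence ending at i:
i:      1  2  3  4  5  6  7  8  9 10 11
a[i]:   4  8  2  3 12 26 33 25 17  4 13
S:      4 12  2  5 24 50 83 49 41  9 37
Maximum is 83 (e.g. 4 + 8 + 12 + 26 + 33).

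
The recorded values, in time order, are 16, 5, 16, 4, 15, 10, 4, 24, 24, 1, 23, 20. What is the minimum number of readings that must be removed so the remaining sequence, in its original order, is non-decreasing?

Fewest deletions = n − (longest non-decreasing subsequence).
i:      1  2  3  4  5  6  7  8  9 10 11 12
a[i]:  16  5 16  4 15 10  4 24 24  1 23 20
dp:     1  1  2  1  2  2  2  3  4  1  3  3
max dp = 4, so deletions = 12 − 4 = 8.

8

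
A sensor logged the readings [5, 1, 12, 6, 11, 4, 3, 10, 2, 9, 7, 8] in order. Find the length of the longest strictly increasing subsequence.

4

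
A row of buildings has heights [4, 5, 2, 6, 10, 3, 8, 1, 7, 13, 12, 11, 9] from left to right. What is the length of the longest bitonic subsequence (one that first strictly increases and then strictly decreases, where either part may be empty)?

inc[i] = longest strictly increasing subsequence ending at i; dec[i] = longest strictly decreasing subsequence starting at i:
i:      1  2  3  4  5  6  7  8  9 10 11 12 13
a[i]:   4  5  2  6 10  3  8  1  7 13 12 11  9
inc:    1  2  1  3  4  2  4  1  4  5  5  5  5
dec:    3  3  2  3  3  2  2  1  1  4  3  2  1
Best peak at i=10 (value 13): inc=5, dec=4, length 5+4−1 = 8.

8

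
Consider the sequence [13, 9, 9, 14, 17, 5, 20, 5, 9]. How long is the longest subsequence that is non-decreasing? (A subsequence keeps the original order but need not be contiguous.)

5

Track the smallest tail for each achievable length (allowing ties):
13 → extends → [13]
9 → replaces 13 → [9]
9 → extends → [9, 9]
14 → extends → [9, 9, 14]
17 → extends → [9, 9, 14, 17]
5 → replaces 9 → [5, 9, 14, 17]
20 → extends → [5, 9, 14, 17, 20]
5 → replaces 9 → [5, 5, 14, 17, 20]
9 → replaces 14 → [5, 5, 9, 17, 20]
Five tails, so the longest non-decreasing subsequence has length 5 (e.g. 9, 9, 14, 17, 20).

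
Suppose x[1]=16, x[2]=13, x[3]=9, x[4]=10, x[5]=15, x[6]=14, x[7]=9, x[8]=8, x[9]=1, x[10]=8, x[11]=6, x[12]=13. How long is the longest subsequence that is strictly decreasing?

6

Negate each value so 'decreasing' becomes 'increasing', then run patience tails on the negated sequence:
-16 → extends → [-16]
-13 → extends → [-16, -13]
-9 → extends → [-16, -13, -9]
-10 → replaces -9 → [-16, -13, -10]
-15 → replaces -13 → [-16, -15, -10]
-14 → replaces -10 → [-16, -15, -14]
-9 → extends → [-16, -15, -14, -9]
-8 → extends → [-16, -15, -14, -9, -8]
-1 → extends → [-16, -15, -14, -9, -8, -1]
-8 → already a tail → [-16, -15, -14, -9, -8, -1]
-6 → replaces -1 → [-16, -15, -14, -9, -8, -6]
-13 → replaces -9 → [-16, -15, -14, -13, -8, -6]
Six tails, so the longest strictly decreasing subsequence of the original has length 6.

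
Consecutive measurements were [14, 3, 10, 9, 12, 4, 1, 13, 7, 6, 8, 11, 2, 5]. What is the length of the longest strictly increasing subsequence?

Track the smallest tail for each achievable length (strict):
14 → extends → [14]
3 → replaces 14 → [3]
10 → extends → [3, 10]
9 → replaces 10 → [3, 9]
12 → extends → [3, 9, 12]
4 → replaces 9 → [3, 4, 12]
1 → replaces 3 → [1, 4, 12]
13 → extends → [1, 4, 12, 13]
7 → replaces 12 → [1, 4, 7, 13]
6 → replaces 7 → [1, 4, 6, 13]
8 → replaces 13 → [1, 4, 6, 8]
11 → extends → [1, 4, 6, 8, 11]
2 → replaces 4 → [1, 2, 6, 8, 11]
5 → replaces 6 → [1, 2, 5, 8, 11]
Five tails, so the longest strictly increasing subsequence has length 5 (e.g. 3, 4, 7, 8, 11).

5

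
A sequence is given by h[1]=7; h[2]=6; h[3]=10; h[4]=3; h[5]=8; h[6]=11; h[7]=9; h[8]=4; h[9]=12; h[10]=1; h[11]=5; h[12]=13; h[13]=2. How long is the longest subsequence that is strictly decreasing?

4

Negate each value so 'decreasing' becomes 'increasing', then run patience tails on the negated sequence:
-7 → extends → [-7]
-6 → extends → [-7, -6]
-10 → replaces -7 → [-10, -6]
-3 → extends → [-10, -6, -3]
-8 → replaces -6 → [-10, -8, -3]
-11 → replaces -10 → [-11, -8, -3]
-9 → replaces -8 → [-11, -9, -3]
-4 → replaces -3 → [-11, -9, -4]
-12 → replaces -11 → [-12, -9, -4]
-1 → extends → [-12, -9, -4, -1]
-5 → replaces -4 → [-12, -9, -5, -1]
-13 → replaces -12 → [-13, -9, -5, -1]
-2 → replaces -1 → [-13, -9, -5, -2]
Four tails, so the longest strictly decreasing subsequence of the original has length 4.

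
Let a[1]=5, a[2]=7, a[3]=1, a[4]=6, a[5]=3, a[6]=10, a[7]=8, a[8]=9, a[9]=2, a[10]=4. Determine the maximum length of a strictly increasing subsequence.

4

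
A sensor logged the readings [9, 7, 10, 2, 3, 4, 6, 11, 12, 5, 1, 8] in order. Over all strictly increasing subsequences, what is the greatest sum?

42

Let S[i] be the best sum of a strictly increasing subsequence ending at i:
i:      1  2  3  4  5  6  7  8  9 10 11 12
a[i]:   9  7 10  2  3  4  6 11 12  5  1  8
S:      9  7 19  2  5  9 15 30 42 14  1 23
Maximum is 42 (e.g. 9 + 10 + 11 + 12).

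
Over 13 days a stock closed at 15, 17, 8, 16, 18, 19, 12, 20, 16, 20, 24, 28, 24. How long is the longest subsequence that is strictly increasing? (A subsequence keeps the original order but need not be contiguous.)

7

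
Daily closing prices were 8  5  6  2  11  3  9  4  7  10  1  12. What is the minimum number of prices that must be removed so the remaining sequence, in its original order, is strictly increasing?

6

Fewest deletions = n − (longest strictly increasing subsequence).
i:      1  2  3  4  5  6  7  8  9 10 11 12
a[i]:   8  5  6  2 11  3  9  4  7 10  1 12
dp:     1  1  2  1  3  2  3  3  4  5  1  6
max dp = 6, so deletions = 12 − 6 = 6.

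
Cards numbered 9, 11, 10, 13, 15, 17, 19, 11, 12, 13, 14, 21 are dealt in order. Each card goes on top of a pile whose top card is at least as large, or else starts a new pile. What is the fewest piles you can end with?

The minimum number of non-increasing subsequences covering a sequence equals the length of its longest strictly increasing subsequence.
LIS length is 7 (e.g. 9, 11, 13, 15, 17, 19, 21), so 7 piles are needed.

7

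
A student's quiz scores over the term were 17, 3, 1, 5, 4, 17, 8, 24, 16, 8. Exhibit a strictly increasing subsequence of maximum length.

Patience tails give the LIS length; then backtrack through the dp parents:
17 → extends → [17]
3 → replaces 17 → [3]
1 → replaces 3 → [1]
5 → extends → [1, 5]
4 → replaces 5 → [1, 4]
17 → extends → [1, 4, 17]
8 → replaces 17 → [1, 4, 8]
24 → extends → [1, 4, 8, 24]
16 → replaces 24 → [1, 4, 8, 16]
8 → already a tail → [1, 4, 8, 16]
Length 4; one witness is 3, 5, 17, 24.

3, 5, 17, 24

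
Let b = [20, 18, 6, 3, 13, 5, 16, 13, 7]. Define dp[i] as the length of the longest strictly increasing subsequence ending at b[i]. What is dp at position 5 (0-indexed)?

dp[i] = 1 + max{dp[j] : j<i, b[j]<b[i]} (or 1 if no such j):
i:      0  1  2  3  4  5  6  7  8
b[i]:  20 18  6  3 13  5 16 13  7
dp:     1  1  1  1  2  2  3  3  3
At index 5 the value is 2.

2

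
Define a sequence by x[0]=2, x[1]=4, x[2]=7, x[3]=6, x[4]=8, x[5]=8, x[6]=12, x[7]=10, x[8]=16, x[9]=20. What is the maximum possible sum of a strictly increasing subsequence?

Let S[i] be the best sum of a strictly increasing subsequence ending at i:
i:      0  1  2  3  4  5  6  7  8  9
x[i]:   2  4  7  6  8  8 12 10 16 20
S:      2  6 13 12 21 21 33 31 49 69
Maximum is 69 (e.g. 2 + 4 + 7 + 8 + 12 + 16 + 20).

69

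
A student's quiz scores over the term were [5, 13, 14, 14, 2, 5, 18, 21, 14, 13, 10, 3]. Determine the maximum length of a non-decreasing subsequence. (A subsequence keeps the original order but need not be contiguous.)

Track the smallest tail for each achievable length (allowing ties):
5 → extends → [5]
13 → extends → [5, 13]
14 → extends → [5, 13, 14]
14 → extends → [5, 13, 14, 14]
2 → replaces 5 → [2, 13, 14, 14]
5 → replaces 13 → [2, 5, 14, 14]
18 → extends → [2, 5, 14, 14, 18]
21 → extends → [2, 5, 14, 14, 18, 21]
14 → replaces 18 → [2, 5, 14, 14, 14, 21]
13 → replaces 14 → [2, 5, 13, 14, 14, 21]
10 → replaces 13 → [2, 5, 10, 14, 14, 21]
3 → replaces 5 → [2, 3, 10, 14, 14, 21]
Six tails, so the longest non-decreasing subsequence has length 6 (e.g. 5, 13, 14, 14, 18, 21).

6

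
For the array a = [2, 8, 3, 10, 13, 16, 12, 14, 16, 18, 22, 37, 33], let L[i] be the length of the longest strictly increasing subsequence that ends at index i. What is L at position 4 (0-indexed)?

dp[i] = 1 + max{dp[j] : j<i, a[j]<a[i]} (or 1 if no such j):
i:      0  1  2  3  4  5  6  7  8  9 10 11 12
a[i]:   2  8  3 10 13 16 12 14 16 18 22 37 33
dp:     1  2  2  3  4  5  4  5  6  7  8  9  9
At index 4 the value is 4.

4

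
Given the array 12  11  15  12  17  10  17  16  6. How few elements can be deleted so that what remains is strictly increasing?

6

Fewest deletions = n − (longest strictly increasing subsequence).
i:      1  2  3  4  5  6  7  8  9
a[i]:  12 11 15 12 17 10 17 16  6
dp:     1  1  2  2  3  1  3  3  1
max dp = 3, so deletions = 9 − 3 = 6.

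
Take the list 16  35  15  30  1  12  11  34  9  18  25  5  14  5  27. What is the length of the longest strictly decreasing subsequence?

6

Negate each value so 'decreasing' becomes 'increasing', then run patience tails on the negated sequence:
-16 → extends → [-16]
-35 → replaces -16 → [-35]
-15 → extends → [-35, -15]
-30 → replaces -15 → [-35, -30]
-1 → extends → [-35, -30, -1]
-12 → replaces -1 → [-35, -30, -12]
-11 → extends → [-35, -30, -12, -11]
-34 → replaces -30 → [-35, -34, -12, -11]
-9 → extends → [-35, -34, -12, -11, -9]
-18 → replaces -12 → [-35, -34, -18, -11, -9]
-25 → replaces -18 → [-35, -34, -25, -11, -9]
-5 → extends → [-35, -34, -25, -11, -9, -5]
-14 → replaces -11 → [-35, -34, -25, -14, -9, -5]
-5 → already a tail → [-35, -34, -25, -14, -9, -5]
-27 → replaces -25 → [-35, -34, -27, -14, -9, -5]
Six tails, so the longest strictly decreasing subsequence of the original has length 6.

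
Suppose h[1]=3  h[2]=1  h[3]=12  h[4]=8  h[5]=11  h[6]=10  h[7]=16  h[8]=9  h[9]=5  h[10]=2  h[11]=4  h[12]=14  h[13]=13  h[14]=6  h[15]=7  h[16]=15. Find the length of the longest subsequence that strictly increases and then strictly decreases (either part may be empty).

7

inc[i] = longest strictly increasing subsequence ending at i; dec[i] = longest strictly decreasing subsequence starting at i:
i:      1  2  3  4  5  6  7  8  9 10 11 12 13 14 15 16
h[i]:   3  1 12  8 11 10 16  9  5  2  4 14 13  6  7 15
inc:    1  1  2  2  3  3  4  3  2  2  3  4  4  4  5  6
dec:    2  1  6  3  5  4  4  3  2  1  1  3  2  1  1  1
Best peak at i=3 (value 12): inc=2, dec=6, length 2+6−1 = 7.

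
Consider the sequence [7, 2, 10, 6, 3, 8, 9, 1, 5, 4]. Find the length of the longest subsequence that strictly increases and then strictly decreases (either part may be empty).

6

inc[i] = longest strictly increasing subsequence ending at i; dec[i] = longest strictly decreasing subsequence starting at i:
i:      1  2  3  4  5  6  7  8  9 10
a[i]:   7  2 10  6  3  8  9  1  5  4
inc:    1  1  2  2  2  3  4  1  3  3
dec:    4  2  4  3  2  3  3  1  2  1
Best peak at i=7 (value 9): inc=4, dec=3, length 4+3−1 = 6.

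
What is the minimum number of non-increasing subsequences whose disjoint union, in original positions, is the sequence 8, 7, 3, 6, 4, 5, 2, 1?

Place each on the leftmost legal pile:
8 → new pile 1 (tops now [8])
7 → pile 1 (tops now [7])
3 → pile 1 (tops now [3])
6 → new pile 2 (tops now [3, 6])
4 → pile 2 (tops now [3, 4])
5 → new pile 3 (tops now [3, 4, 5])
2 → pile 1 (tops now [2, 4, 5])
1 → pile 1 (tops now [1, 4, 5])
Three piles.

3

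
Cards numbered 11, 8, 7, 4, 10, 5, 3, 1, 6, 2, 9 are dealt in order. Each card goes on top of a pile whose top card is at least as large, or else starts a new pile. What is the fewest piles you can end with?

Place each on the leftmost legal pile:
11 → new pile 1 (tops now [11])
8 → pile 1 (tops now [8])
7 → pile 1 (tops now [7])
4 → pile 1 (tops now [4])
10 → new pile 2 (tops now [4, 10])
5 → pile 2 (tops now [4, 5])
3 → pile 1 (tops now [3, 5])
1 → pile 1 (tops now [1, 5])
6 → new pile 3 (tops now [1, 5, 6])
2 → pile 2 (tops now [1, 2, 6])
9 → new pile 4 (tops now [1, 2, 6, 9])
Four piles.

4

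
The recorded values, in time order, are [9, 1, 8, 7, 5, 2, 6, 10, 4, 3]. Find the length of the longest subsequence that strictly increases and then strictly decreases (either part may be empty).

inc[i] = longest strictly increasing subsequence ending at i; dec[i] = longest strictly decreasing subsequence starting at i:
i:      1  2  3  4  5  6  7  8  9 10
a[i]:   9  1  8  7  5  2  6 10  4  3
inc:    1  1  2  2  2  2  3  4  3  3
dec:    6  1  5  4  3  1  3  3  2  1
Best peak at i=1 (value 9): inc=1, dec=6, length 1+6−1 = 6.

6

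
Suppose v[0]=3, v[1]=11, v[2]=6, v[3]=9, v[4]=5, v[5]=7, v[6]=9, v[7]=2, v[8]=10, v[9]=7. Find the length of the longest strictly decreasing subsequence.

4

Negate each value so 'decreasing' becomes 'increasing', then run patience tails on the negated sequence:
-3 → extends → [-3]
-11 → replaces -3 → [-11]
-6 → extends → [-11, -6]
-9 → replaces -6 → [-11, -9]
-5 → extends → [-11, -9, -5]
-7 → replaces -5 → [-11, -9, -7]
-9 → already a tail → [-11, -9, -7]
-2 → extends → [-11, -9, -7, -2]
-10 → replaces -9 → [-11, -10, -7, -2]
-7 → already a tail → [-11, -10, -7, -2]
Four tails, so the longest strictly decreasing subsequence of the original has length 4.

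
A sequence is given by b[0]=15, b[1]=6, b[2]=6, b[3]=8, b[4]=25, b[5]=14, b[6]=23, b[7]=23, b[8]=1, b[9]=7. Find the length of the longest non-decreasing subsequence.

6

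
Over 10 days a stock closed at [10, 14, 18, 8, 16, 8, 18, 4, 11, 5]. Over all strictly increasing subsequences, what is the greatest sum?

Let S[i] be the best sum of a strictly increasing subsequence ending at i:
i:      1  2  3  4  5  6  7  8  9 10
a[i]:  10 14 18  8 16  8 18  4 11  5
S:     10 24 42  8 40  8 58  4 21  9
Maximum is 58 (e.g. 10 + 14 + 16 + 18).

58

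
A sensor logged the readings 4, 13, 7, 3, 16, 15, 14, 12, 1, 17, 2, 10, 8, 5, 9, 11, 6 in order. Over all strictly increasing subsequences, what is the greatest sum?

Let S[i] be the best sum of a strictly increasing subsequence ending at i:
i:      1  2  3  4  5  6  7  8  9 10 11 12 13 14 15 16 17
a[i]:   4 13  7  3 16 15 14 12  1 17  2 10  8  5  9 11  6
S:      4 17 11  3 33 32 31 23  1 50  3 21 19  9 28 39 15
Maximum is 50 (e.g. 4 + 13 + 16 + 17).

50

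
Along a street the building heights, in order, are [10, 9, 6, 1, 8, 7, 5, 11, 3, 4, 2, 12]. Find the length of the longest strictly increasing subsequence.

Let dp[i] be the length of the longest such subsequence ending at index i:
i:      1  2  3  4  5  6  7  8  9 10 11 12
a[i]:  10  9  6  1  8  7  5 11  3  4  2 12
dp:     1  1  1  1  2  2  2  3  2  3  2  4
Maximum dp value is 4.

4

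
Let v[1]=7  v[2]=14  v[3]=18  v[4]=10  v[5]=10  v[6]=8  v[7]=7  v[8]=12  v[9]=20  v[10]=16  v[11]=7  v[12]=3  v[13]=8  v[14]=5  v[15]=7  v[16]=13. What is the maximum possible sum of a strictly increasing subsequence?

Let S[i] be the best sum of a strictly increasing subsequence ending at i:
i:      1  2  3  4  5  6  7  8  9 10 11 12 13 14 15 16
v[i]:   7 14 18 10 10  8  7 12 20 16  7  3  8  5  7 13
S:      7 21 39 17 17 15  7 29 59 45  7  3 15  8 15 42
Maximum is 59 (e.g. 7 + 14 + 18 + 20).

59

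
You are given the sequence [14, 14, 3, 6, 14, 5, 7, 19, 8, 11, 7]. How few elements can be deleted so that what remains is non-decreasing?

6

Fewest deletions = n − (longest non-decreasing subsequence).
Patience tails:
14 → extends → [14]
14 → extends → [14, 14]
3 → replaces 14 → [3, 14]
6 → replaces 14 → [3, 6]
14 → extends → [3, 6, 14]
5 → replaces 6 → [3, 5, 14]
7 → replaces 14 → [3, 5, 7]
19 → extends → [3, 5, 7, 19]
8 → replaces 19 → [3, 5, 7, 8]
11 → extends → [3, 5, 7, 8, 11]
7 → replaces 8 → [3, 5, 7, 7, 11]
Longest non-decreasing subsequence has length 5, so deletions = 11 − 5 = 6.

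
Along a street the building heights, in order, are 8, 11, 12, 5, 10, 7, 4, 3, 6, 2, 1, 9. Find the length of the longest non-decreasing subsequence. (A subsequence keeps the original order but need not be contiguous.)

3

Let dp[i] be the length of the longest such subsequence ending at index i:
i:      1  2  3  4  5  6  7  8  9 10 11 12
a[i]:   8 11 12  5 10  7  4  3  6  2  1  9
dp:     1  2  3  1  2  2  1  1  2  1  1  3
Maximum dp value is 3.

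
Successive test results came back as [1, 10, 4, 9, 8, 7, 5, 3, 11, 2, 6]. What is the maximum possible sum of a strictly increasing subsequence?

25

Let S[i] be the best sum of a strictly increasing subsequence ending at i:
i:      1  2  3  4  5  6  7  8  9 10 11
a[i]:   1 10  4  9  8  7  5  3 11  2  6
S:      1 11  5 14 13 12 10  4 25  3 16
Maximum is 25 (e.g. 1 + 4 + 9 + 11).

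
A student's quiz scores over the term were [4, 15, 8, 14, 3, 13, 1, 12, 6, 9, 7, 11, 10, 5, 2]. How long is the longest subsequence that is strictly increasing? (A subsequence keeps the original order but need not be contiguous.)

Track the smallest tail for each achievable length (strict):
4 → extends → [4]
15 → extends → [4, 15]
8 → replaces 15 → [4, 8]
14 → extends → [4, 8, 14]
3 → replaces 4 → [3, 8, 14]
13 → replaces 14 → [3, 8, 13]
1 → replaces 3 → [1, 8, 13]
12 → replaces 13 → [1, 8, 12]
6 → replaces 8 → [1, 6, 12]
9 → replaces 12 → [1, 6, 9]
7 → replaces 9 → [1, 6, 7]
11 → extends → [1, 6, 7, 11]
10 → replaces 11 → [1, 6, 7, 10]
5 → replaces 6 → [1, 5, 7, 10]
2 → replaces 5 → [1, 2, 7, 10]
Four tails, so the longest strictly increasing subsequence has length 4 (e.g. 4, 8, 9, 11).

4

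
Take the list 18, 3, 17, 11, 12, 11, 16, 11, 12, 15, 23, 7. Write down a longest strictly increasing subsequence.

3, 11, 12, 16, 23

Patience tails give the LIS length; then backtrack through the dp parents:
18 → extends → [18]
3 → replaces 18 → [3]
17 → extends → [3, 17]
11 → replaces 17 → [3, 11]
12 → extends → [3, 11, 12]
11 → already a tail → [3, 11, 12]
16 → extends → [3, 11, 12, 16]
11 → already a tail → [3, 11, 12, 16]
12 → already a tail → [3, 11, 12, 16]
15 → replaces 16 → [3, 11, 12, 15]
23 → extends → [3, 11, 12, 15, 23]
7 → replaces 11 → [3, 7, 12, 15, 23]
Length 5; one witness is 3, 11, 12, 16, 23.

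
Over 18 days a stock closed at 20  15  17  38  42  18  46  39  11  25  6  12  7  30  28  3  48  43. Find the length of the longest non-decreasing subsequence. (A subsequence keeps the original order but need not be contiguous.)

6

Let dp[i] be the length of the longest such subsequence ending at index i:
i:      1  2  3  4  5  6  7  8  9 10 11 12 13 14 15 16 17 18
a[i]:  20 15 17 38 42 18 46 39 11 25  6 12  7 30 28  3 48 43
dp:     1  1  2  3  4  3  5  4  1  4  1  2  2  5  5  1  6  6
Maximum dp value is 6.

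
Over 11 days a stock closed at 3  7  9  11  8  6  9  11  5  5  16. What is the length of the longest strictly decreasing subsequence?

Negate each value so 'decreasing' becomes 'increasing', then run patience tails on the negated sequence:
-3 → extends → [-3]
-7 → replaces -3 → [-7]
-9 → replaces -7 → [-9]
-11 → replaces -9 → [-11]
-8 → extends → [-11, -8]
-6 → extends → [-11, -8, -6]
-9 → replaces -8 → [-11, -9, -6]
-11 → already a tail → [-11, -9, -6]
-5 → extends → [-11, -9, -6, -5]
-5 → already a tail → [-11, -9, -6, -5]
-16 → replaces -11 → [-16, -9, -6, -5]
Four tails, so the longest strictly decreasing subsequence of the original has length 4.

4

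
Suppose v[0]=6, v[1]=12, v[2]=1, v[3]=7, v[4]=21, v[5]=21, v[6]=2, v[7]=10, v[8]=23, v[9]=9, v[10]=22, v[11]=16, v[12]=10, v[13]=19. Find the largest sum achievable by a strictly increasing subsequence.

62

Let S[i] be the best sum of a strictly increasing subsequence ending at i:
i:      0  1  2  3  4  5  6  7  8  9 10 11 12 13
v[i]:   6 12  1  7 21 21  2 10 23  9 22 16 10 19
S:      6 18  1 13 39 39  3 23 62 22 61 39 32 58
Maximum is 62 (e.g. 6 + 12 + 21 + 23).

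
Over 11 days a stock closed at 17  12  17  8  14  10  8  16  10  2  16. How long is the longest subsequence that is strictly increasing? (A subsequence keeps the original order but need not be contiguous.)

Track the smallest tail for each achievable length (strict):
17 → extends → [17]
12 → replaces 17 → [12]
17 → extends → [12, 17]
8 → replaces 12 → [8, 17]
14 → replaces 17 → [8, 14]
10 → replaces 14 → [8, 10]
8 → already a tail → [8, 10]
16 → extends → [8, 10, 16]
10 → already a tail → [8, 10, 16]
2 → replaces 8 → [2, 10, 16]
16 → already a tail → [2, 10, 16]
Three tails, so the longest strictly increasing subsequence has length 3 (e.g. 12, 14, 16).

3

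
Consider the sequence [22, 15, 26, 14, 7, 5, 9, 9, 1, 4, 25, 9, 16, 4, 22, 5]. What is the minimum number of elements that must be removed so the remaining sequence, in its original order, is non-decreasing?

10

Fewest deletions = n − (longest non-decreasing subsequence).
Patience tails:
22 → extends → [22]
15 → replaces 22 → [15]
26 → extends → [15, 26]
14 → replaces 15 → [14, 26]
7 → replaces 14 → [7, 26]
5 → replaces 7 → [5, 26]
9 → replaces 26 → [5, 9]
9 → extends → [5, 9, 9]
1 → replaces 5 → [1, 9, 9]
4 → replaces 9 → [1, 4, 9]
25 → extends → [1, 4, 9, 25]
9 → replaces 25 → [1, 4, 9, 9]
16 → extends → [1, 4, 9, 9, 16]
4 → replaces 9 → [1, 4, 4, 9, 16]
22 → extends → [1, 4, 4, 9, 16, 22]
5 → replaces 9 → [1, 4, 4, 5, 16, 22]
Longest non-decreasing subsequence has length 6, so deletions = 16 − 6 = 10.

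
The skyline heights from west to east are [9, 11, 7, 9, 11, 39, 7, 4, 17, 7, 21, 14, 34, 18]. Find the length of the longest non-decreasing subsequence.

6

Track the smallest tail for each achievable length (allowing ties):
9 → extends → [9]
11 → extends → [9, 11]
7 → replaces 9 → [7, 11]
9 → replaces 11 → [7, 9]
11 → extends → [7, 9, 11]
39 → extends → [7, 9, 11, 39]
7 → replaces 9 → [7, 7, 11, 39]
4 → replaces 7 → [4, 7, 11, 39]
17 → replaces 39 → [4, 7, 11, 17]
7 → replaces 11 → [4, 7, 7, 17]
21 → extends → [4, 7, 7, 17, 21]
14 → replaces 17 → [4, 7, 7, 14, 21]
34 → extends → [4, 7, 7, 14, 21, 34]
18 → replaces 21 → [4, 7, 7, 14, 18, 34]
Six tails, so the longest non-decreasing subsequence has length 6 (e.g. 9, 11, 11, 17, 21, 34).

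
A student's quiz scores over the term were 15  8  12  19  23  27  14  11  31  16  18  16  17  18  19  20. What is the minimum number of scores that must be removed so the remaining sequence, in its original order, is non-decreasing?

Fewest deletions = n − (longest non-decreasing subsequence).
i:      1  2  3  4  5  6  7  8  9 10 11 12 13 14 15 16
a[i]:  15  8 12 19 23 27 14 11 31 16 18 16 17 18 19 20
dp:     1  1  2  3  4  5  3  2  6  4  5  5  6  7  8  9
max dp = 9, so deletions = 16 − 9 = 7.

7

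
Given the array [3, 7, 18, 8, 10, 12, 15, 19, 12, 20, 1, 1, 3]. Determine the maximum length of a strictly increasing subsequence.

Track the smallest tail for each achievable length (strict):
3 → extends → [3]
7 → extends → [3, 7]
18 → extends → [3, 7, 18]
8 → replaces 18 → [3, 7, 8]
10 → extends → [3, 7, 8, 10]
12 → extends → [3, 7, 8, 10, 12]
15 → extends → [3, 7, 8, 10, 12, 15]
19 → extends → [3, 7, 8, 10, 12, 15, 19]
12 → already a tail → [3, 7, 8, 10, 12, 15, 19]
20 → extends → [3, 7, 8, 10, 12, 15, 19, 20]
1 → replaces 3 → [1, 7, 8, 10, 12, 15, 19, 20]
1 → already a tail → [1, 7, 8, 10, 12, 15, 19, 20]
3 → replaces 7 → [1, 3, 8, 10, 12, 15, 19, 20]
Eight tails, so the longest strictly increasing subsequence has length 8 (e.g. 3, 7, 8, 10, 12, 15, 19, 20).

8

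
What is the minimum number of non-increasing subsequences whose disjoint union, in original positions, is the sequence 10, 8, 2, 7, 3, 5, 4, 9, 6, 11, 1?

Place each on the leftmost legal pile:
10 → new pile 1 (tops now [10])
8 → pile 1 (tops now [8])
2 → pile 1 (tops now [2])
7 → new pile 2 (tops now [2, 7])
3 → pile 2 (tops now [2, 3])
5 → new pile 3 (tops now [2, 3, 5])
4 → pile 3 (tops now [2, 3, 4])
9 → new pile 4 (tops now [2, 3, 4, 9])
6 → pile 4 (tops now [2, 3, 4, 6])
11 → new pile 5 (tops now [2, 3, 4, 6, 11])
1 → pile 1 (tops now [1, 3, 4, 6, 11])
Five piles.

5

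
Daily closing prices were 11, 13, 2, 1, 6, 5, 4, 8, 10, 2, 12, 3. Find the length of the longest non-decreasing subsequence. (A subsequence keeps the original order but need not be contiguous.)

5

Let dp[i] be the length of the longest such subsequence ending at index i:
i:      1  2  3  4  5  6  7  8  9 10 11 12
a[i]:  11 13  2  1  6  5  4  8 10  2 12  3
dp:     1  2  1  1  2  2  2  3  4  2  5  3
Maximum dp value is 5.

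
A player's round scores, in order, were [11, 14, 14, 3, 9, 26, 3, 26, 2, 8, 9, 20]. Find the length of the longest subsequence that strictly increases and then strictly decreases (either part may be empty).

5

inc[i] = longest strictly increasing subsequence ending at i; dec[i] = longest strictly decreasing subsequence starting at i:
i:      1  2  3  4  5  6  7  8  9 10 11 12
a[i]:  11 14 14  3  9 26  3 26  2  8  9 20
inc:    1  2  2  1  2  3  1  3  1  2  3  4
dec:    4  4  4  2  3  3  2  2  1  1  1  1
Best peak at i=2 (value 14): inc=2, dec=4, length 2+4−1 = 5.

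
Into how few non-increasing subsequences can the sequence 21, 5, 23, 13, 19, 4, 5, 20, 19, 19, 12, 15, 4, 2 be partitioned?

The minimum number of non-increasing subsequences covering a sequence equals the length of its longest strictly increasing subsequence.
LIS length is 4 (e.g. 5, 13, 19, 20), so 4 piles are needed.

4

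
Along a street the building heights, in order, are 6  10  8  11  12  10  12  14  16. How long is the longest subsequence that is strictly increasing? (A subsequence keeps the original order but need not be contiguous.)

6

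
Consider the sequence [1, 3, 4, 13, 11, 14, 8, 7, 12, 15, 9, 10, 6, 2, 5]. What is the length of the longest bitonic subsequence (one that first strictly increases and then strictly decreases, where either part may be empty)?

inc[i] = longest strictly increasing subsequence ending at i; dec[i] = longest strictly decreasing subsequence starting at i:
i:      1  2  3  4  5  6  7  8  9 10 11 12 13 14 15
a[i]:   1  3  4 13 11 14  8  7 12 15  9 10  6  2  5
inc:    1  2  3  4  4  5  4  4  5  6  5  6  4  2  4
dec:    1  2  2  6  5  5  4  3  4  4  3  3  2  1  1
Best peak at i=4 (value 13): inc=4, dec=6, length 4+6−1 = 9.

9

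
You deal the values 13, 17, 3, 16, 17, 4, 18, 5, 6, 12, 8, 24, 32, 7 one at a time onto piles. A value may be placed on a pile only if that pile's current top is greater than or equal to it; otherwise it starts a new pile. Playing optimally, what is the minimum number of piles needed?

Place each on the leftmost legal pile:
13 → new pile 1 (tops now [13])
17 → new pile 2 (tops now [13, 17])
3 → pile 1 (tops now [3, 17])
16 → pile 2 (tops now [3, 16])
17 → new pile 3 (tops now [3, 16, 17])
4 → pile 2 (tops now [3, 4, 17])
18 → new pile 4 (tops now [3, 4, 17, 18])
5 → pile 3 (tops now [3, 4, 5, 18])
6 → pile 4 (tops now [3, 4, 5, 6])
12 → new pile 5 (tops now [3, 4, 5, 6, 12])
8 → pile 5 (tops now [3, 4, 5, 6, 8])
24 → new pile 6 (tops now [3, 4, 5, 6, 8, 24])
32 → new pile 7 (tops now [3, 4, 5, 6, 8, 24, 32])
7 → pile 5 (tops now [3, 4, 5, 6, 7, 24, 32])
Seven piles.

7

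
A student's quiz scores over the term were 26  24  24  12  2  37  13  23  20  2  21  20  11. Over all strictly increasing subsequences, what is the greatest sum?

Let S[i] be the best sum of a strictly increasing subsequence ending at i:
i:      1  2  3  4  5  6  7  8  9 10 11 12 13
a[i]:  26 24 24 12  2 37 13 23 20  2 21 20 11
S:     26 24 24 12  2 63 25 48 45  2 66 45 13
Maximum is 66 (e.g. 12 + 13 + 20 + 21).

66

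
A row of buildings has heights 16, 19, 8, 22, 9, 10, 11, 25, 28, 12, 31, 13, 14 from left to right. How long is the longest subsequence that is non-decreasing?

7

Let dp[i] be the length of the longest such subsequence ending at index i:
i:      1  2  3  4  5  6  7  8  9 10 11 12 13
a[i]:  16 19  8 22  9 10 11 25 28 12 31 13 14
dp:     1  2  1  3  2  3  4  5  6  5  7  6  7
Maximum dp value is 7.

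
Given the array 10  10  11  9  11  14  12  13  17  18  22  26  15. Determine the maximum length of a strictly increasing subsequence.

Let dp[i] be the length of the longest such subsequence ending at index i:
i:      1  2  3  4  5  6  7  8  9 10 11 12 13
a[i]:  10 10 11  9 11 14 12 13 17 18 22 26 15
dp:     1  1  2  1  2  3  3  4  5  6  7  8  5
Maximum dp value is 8.

8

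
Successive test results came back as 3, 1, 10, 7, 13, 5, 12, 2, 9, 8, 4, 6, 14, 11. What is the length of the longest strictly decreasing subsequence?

Let dp[i] be the longest strictly decreasing subsequence ending at i:
i:      1  2  3  4  5  6  7  8  9 10 11 12 13 14
a[i]:   3  1 10  7 13  5 12  2  9  8  4  6 14 11
dp:     1  2  1  2  1  3  2  4  3  4  5  5  1  3
Maximum is 5.

5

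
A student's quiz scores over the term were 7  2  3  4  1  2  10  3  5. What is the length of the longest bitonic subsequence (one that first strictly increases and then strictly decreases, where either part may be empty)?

5

inc[i] = longest strictly increasing subsequence ending at i; dec[i] = longest strictly decreasing subsequence starting at i:
i:      1  2  3  4  5  6  7  8  9
a[i]:   7  2  3  4  1  2 10  3  5
inc:    1  1  2  3  1  2  4  3  4
dec:    3  2  2  2  1  1  2  1  1
Best peak at i=7 (value 10): inc=4, dec=2, length 4+2−1 = 5.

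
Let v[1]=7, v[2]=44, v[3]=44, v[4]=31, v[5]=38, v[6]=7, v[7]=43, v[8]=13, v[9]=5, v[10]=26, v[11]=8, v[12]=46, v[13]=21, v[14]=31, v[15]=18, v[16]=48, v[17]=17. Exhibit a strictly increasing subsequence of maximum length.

7, 31, 38, 43, 46, 48

Patience tails give the LIS length; then backtrack through the dp parents:
7 → extends → [7]
44 → extends → [7, 44]
44 → already a tail → [7, 44]
31 → replaces 44 → [7, 31]
38 → extends → [7, 31, 38]
7 → already a tail → [7, 31, 38]
43 → extends → [7, 31, 38, 43]
13 → replaces 31 → [7, 13, 38, 43]
5 → replaces 7 → [5, 13, 38, 43]
26 → replaces 38 → [5, 13, 26, 43]
8 → replaces 13 → [5, 8, 26, 43]
46 → extends → [5, 8, 26, 43, 46]
21 → replaces 26 → [5, 8, 21, 43, 46]
31 → replaces 43 → [5, 8, 21, 31, 46]
18 → replaces 21 → [5, 8, 18, 31, 46]
48 → extends → [5, 8, 18, 31, 46, 48]
17 → replaces 18 → [5, 8, 17, 31, 46, 48]
Length 6; one witness is 7, 31, 38, 43, 46, 48.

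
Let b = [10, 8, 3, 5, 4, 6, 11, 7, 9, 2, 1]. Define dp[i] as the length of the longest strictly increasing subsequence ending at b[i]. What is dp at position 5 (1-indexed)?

dp[i] = 1 + max{dp[j] : j<i, b[j]<b[i]} (or 1 if no such j):
i:      1  2  3  4  5  6  7  8  9 10 11
b[i]:  10  8  3  5  4  6 11  7  9  2  1
dp:     1  1  1  2  2  3  4  4  5  1  1
At index 5 the value is 2.

2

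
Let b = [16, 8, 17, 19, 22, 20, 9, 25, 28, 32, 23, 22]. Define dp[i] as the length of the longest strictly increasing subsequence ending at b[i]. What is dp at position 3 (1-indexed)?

2

dp[i] = 1 + max{dp[j] : j<i, b[j]<b[i]} (or 1 if no such j):
i:      1  2  3  4  5  6  7  8  9 10 11 12
b[i]:  16  8 17 19 22 20  9 25 28 32 23 22
dp:     1  1  2  3  4  4  2  5  6  7  5  5
At index 3 the value is 2.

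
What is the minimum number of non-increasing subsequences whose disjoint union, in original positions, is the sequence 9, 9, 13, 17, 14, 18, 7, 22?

5

Place each on the leftmost legal pile:
9 → new pile 1 (tops now [9])
9 → pile 1 (tops now [9])
13 → new pile 2 (tops now [9, 13])
17 → new pile 3 (tops now [9, 13, 17])
14 → pile 3 (tops now [9, 13, 14])
18 → new pile 4 (tops now [9, 13, 14, 18])
7 → pile 1 (tops now [7, 13, 14, 18])
22 → new pile 5 (tops now [7, 13, 14, 18, 22])
Five piles.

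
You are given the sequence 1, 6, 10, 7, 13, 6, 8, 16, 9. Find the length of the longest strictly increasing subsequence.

Let dp[i] be the length of the longest such subsequence ending at index i:
i:      1  2  3  4  5  6  7  8  9
a[i]:   1  6 10  7 13  6  8 16  9
dp:     1  2  3  3  4  2  4  5  5
Maximum dp value is 5.

5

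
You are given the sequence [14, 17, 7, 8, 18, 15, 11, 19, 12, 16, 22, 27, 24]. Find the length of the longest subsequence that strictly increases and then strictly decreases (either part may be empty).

inc[i] = longest strictly increasing subsequence ending at i; dec[i] = longest strictly decreasing subsequence starting at i:
i:      1  2  3  4  5  6  7  8  9 10 11 12 13
a[i]:  14 17  7  8 18 15 11 19 12 16 22 27 24
inc:    1  2  1  2  3  3  3  4  4  5  6  7  7
dec:    2  3  1  1  3  2  1  2  1  1  1  2  1
Best peak at i=12 (value 27): inc=7, dec=2, length 7+2−1 = 8.

8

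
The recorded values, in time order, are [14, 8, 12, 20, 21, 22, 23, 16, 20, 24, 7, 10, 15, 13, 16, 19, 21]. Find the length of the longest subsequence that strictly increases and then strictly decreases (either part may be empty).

inc[i] = longest strictly increasing subsequence ending at i; dec[i] = longest strictly decreasing subsequence starting at i:
i:      1  2  3  4  5  6  7  8  9 10 11 12 13 14 15 16 17
a[i]:  14  8 12 20 21 22 23 16 20 24  7 10 15 13 16 19 21
inc:    1  1  2  3  4  5  6  3  4  7  1  2  3  3  4  5  6
dec:    3  2  2  4  4  4  4  3  3  3  1  1  2  1  1  1  1
Best peak at i=7 (value 23): inc=6, dec=4, length 6+4−1 = 9.

9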